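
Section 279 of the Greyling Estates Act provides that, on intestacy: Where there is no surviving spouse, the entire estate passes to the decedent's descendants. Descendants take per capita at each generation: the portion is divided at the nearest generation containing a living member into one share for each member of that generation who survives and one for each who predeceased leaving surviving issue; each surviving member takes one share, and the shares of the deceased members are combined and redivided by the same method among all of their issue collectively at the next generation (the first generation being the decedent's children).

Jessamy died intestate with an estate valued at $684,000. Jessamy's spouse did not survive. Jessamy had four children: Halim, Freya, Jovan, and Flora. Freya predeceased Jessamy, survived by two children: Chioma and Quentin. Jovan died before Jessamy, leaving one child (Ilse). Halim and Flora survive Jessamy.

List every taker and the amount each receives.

The entire $684,000 passes to the descendants.
That amount ($684,000) is divided at the children's generation into 4 shares of $171,000. Halim and Flora each take $171,000. The 2 shares of the deceased (Freya and Jovan) are combined into a pool of $342,000.
That pool ($342,000) is divided at the grandchildren's generation equally among Chioma, Quentin, and Ilse: $114,000 each.

Halim: $171,000; Chioma: $114,000; Quentin: $114,000; Ilse: $114,000; Flora: $171,000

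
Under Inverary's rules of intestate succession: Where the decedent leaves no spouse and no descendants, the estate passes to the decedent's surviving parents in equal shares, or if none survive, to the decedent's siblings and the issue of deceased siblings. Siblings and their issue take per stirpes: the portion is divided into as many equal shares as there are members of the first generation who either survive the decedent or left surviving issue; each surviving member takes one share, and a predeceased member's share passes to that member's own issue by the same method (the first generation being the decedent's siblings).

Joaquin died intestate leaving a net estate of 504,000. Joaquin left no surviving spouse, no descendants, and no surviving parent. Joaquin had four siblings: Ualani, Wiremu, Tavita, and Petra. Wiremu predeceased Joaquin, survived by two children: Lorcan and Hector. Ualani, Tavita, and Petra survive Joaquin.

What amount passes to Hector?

Hector receives 63,000.

The entire 504,000 passes to the siblings and their issue.
That amount (504,000) is divided into 4 shares of 126,000: Ualani, Tavita, and Petra each take 126,000; Wiremu's 126,000 share passes to Wiremu's issue.
Wiremu's share (126,000) is divided into 2 shares of 63,000: Lorcan and Hector each take 63,000.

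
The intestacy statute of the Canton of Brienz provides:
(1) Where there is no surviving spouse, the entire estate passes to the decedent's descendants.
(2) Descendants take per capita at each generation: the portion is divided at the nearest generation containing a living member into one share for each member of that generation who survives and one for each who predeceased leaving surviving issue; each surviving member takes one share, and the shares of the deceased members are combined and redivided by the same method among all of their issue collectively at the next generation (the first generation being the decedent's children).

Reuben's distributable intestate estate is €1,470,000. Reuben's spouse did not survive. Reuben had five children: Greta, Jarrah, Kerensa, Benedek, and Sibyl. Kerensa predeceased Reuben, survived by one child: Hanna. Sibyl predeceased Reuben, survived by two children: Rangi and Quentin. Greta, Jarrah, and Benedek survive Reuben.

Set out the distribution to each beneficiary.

The entire €1,470,000 passes to the descendants.
That amount (€1,470,000) is divided at the children's generation into 5 shares of €294,000. Greta, Jarrah, and Benedek each take €294,000. The 2 shares of the deceased (Kerensa and Sibyl) are combined into a pool of €588,000.
That pool (€588,000) is divided at the grandchildren's generation equally among Hanna, Rangi, and Quentin: €196,000 each.

Greta: €294,000; Jarrah: €294,000; Hanna: €196,000; Benedek: €294,000; Rangi: €196,000; Quentin: €196,000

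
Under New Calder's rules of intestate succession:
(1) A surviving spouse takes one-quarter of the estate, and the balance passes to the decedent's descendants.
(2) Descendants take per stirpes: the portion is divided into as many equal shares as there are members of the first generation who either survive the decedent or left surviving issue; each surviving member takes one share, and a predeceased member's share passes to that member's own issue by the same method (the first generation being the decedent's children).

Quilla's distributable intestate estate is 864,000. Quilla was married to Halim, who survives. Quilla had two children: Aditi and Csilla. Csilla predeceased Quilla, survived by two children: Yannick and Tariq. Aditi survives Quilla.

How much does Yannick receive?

Yannick receives 162,000.

Halim takes one-quarter of 864,000 = 216,000. The remaining 648,000 passes to the descendants.
The descendants' portion (648,000) is divided into 2 shares of 324,000: Aditi takes 324,000; Csilla's 324,000 share passes to Csilla's issue.
Csilla's share (324,000) is divided into 2 shares of 162,000: Yannick and Tariq each take 162,000.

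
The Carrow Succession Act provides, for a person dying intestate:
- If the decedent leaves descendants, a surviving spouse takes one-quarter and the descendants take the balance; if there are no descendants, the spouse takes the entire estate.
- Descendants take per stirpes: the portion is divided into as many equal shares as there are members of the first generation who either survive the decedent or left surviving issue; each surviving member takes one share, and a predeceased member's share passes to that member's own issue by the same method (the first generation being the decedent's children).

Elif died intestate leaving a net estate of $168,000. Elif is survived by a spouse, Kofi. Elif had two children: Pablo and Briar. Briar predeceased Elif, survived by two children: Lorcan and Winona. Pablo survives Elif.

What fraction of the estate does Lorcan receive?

Kofi takes one-quarter of $168,000 = $42,000. The remaining $126,000 passes to the descendants.
The descendants' portion ($126,000) is divided into 2 shares of $63,000: Pablo takes $63,000; Briar's $63,000 share passes to Briar's issue.
Briar's share ($63,000) is divided into 2 shares of $31,500: Lorcan and Winona each take $31,500.

Lorcan receives 3/16 of the estate.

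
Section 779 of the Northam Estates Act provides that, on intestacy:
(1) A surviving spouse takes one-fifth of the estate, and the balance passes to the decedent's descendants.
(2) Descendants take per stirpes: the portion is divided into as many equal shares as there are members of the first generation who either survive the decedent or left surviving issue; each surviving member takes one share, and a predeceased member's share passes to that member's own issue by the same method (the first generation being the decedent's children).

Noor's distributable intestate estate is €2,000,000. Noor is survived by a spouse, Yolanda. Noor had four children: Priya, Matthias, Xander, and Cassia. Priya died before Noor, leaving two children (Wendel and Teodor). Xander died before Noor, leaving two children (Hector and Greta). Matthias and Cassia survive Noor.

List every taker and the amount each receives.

Yolanda: €400,000; Wendel: €200,000; Teodor: €200,000; Matthias: €400,000; Hector: €200,000; Greta: €200,000; Cassia: €400,000

Yolanda takes one-fifth of €2,000,000 = €400,000. The remaining €1,600,000 passes to the descendants.
The descendants' portion (€1,600,000) is divided into 4 shares of €400,000: Matthias and Cassia each take €400,000; Priya's €400,000 share passes to Priya's issue; Xander's €400,000 share passes to Xander's issue.
Priya's share (€400,000) is divided into 2 shares of €200,000: Wendel and Teodor each take €200,000.
Xander's share (€400,000) is divided into 2 shares of €200,000: Hector and Greta each take €200,000.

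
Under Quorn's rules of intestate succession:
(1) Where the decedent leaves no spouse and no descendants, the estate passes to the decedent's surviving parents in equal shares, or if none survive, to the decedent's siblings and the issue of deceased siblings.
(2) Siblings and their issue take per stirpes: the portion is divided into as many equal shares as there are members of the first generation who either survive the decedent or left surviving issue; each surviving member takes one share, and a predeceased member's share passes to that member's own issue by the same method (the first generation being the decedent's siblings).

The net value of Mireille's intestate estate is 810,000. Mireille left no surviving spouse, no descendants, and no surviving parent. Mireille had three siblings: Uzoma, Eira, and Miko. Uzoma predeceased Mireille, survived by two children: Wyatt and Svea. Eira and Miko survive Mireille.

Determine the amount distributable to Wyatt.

The entire 810,000 passes to the siblings and their issue.
That amount (810,000) is divided into 3 shares of 270,000: Eira and Miko each take 270,000; Uzoma's 270,000 share passes to Uzoma's issue.
Uzoma's share (270,000) is divided into 2 shares of 135,000: Wyatt and Svea each take 135,000.

Wyatt receives 135,000.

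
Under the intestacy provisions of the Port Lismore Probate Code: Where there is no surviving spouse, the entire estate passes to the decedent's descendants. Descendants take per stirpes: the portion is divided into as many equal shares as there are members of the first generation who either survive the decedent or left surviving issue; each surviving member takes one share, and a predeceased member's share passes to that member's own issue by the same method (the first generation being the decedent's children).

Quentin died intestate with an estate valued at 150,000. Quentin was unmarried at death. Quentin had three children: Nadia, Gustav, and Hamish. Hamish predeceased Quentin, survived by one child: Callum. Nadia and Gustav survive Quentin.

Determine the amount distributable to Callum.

The entire 150,000 passes to the descendants.
That amount (150,000) is divided into 3 shares of 50,000: Nadia and Gustav each take 50,000; Hamish's 50,000 share passes to Hamish's issue.
Hamish's share (50,000) passes entirely to Callum.

Callum receives 50,000.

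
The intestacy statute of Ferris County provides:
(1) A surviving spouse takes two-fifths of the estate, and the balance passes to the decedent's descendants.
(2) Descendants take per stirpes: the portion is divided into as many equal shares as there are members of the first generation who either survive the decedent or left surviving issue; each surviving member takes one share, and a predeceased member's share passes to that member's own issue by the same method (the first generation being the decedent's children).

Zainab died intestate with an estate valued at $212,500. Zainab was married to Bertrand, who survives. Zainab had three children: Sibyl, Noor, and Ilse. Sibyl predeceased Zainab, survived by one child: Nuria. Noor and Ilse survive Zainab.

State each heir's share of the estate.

Bertrand takes two-fifths of $212,500 = $85,000. The remaining $127,500 passes to the descendants.
The descendants' portion ($127,500) is divided into 3 shares of $42,500: Noor and Ilse each take $42,500; Sibyl's $42,500 share passes to Sibyl's issue.
Sibyl's share ($42,500) passes entirely to Nuria.

Bertrand: $85,000; Nuria: $42,500; Noor: $42,500; Ilse: $42,500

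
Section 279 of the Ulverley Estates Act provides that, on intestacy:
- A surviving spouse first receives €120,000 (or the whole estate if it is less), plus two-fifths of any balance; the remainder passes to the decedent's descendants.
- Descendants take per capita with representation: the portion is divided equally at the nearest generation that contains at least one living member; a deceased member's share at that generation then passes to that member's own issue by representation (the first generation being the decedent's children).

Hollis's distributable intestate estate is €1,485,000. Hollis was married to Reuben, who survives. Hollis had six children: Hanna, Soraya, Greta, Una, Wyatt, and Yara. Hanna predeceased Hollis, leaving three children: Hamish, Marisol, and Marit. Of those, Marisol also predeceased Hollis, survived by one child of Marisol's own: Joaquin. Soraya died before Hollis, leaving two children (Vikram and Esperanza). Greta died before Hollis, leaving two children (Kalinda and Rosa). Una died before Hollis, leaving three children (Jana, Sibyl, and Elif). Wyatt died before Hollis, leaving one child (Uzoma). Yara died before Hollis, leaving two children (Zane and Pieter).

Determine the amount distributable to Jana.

Reuben first takes €120,000, leaving a balance of €1,365,000. Reuben then takes two-fifths of the balance (€546,000), for a total of €666,000. The remaining €819,000 passes to the descendants.
No child survives, so the initial division is made at the grandchildren's generation.
The descendants' portion (€819,000) is divided into 13 shares of €63,000: Hamish, Marit, Vikram, Esperanza, Kalinda, Rosa, Jana, Sibyl, Elif, Uzoma, Zane, and Pieter each take €63,000; Marisol's €63,000 share passes to Marisol's issue.
Marisol's share (€63,000) passes entirely to Joaquin.

Jana receives €63,000.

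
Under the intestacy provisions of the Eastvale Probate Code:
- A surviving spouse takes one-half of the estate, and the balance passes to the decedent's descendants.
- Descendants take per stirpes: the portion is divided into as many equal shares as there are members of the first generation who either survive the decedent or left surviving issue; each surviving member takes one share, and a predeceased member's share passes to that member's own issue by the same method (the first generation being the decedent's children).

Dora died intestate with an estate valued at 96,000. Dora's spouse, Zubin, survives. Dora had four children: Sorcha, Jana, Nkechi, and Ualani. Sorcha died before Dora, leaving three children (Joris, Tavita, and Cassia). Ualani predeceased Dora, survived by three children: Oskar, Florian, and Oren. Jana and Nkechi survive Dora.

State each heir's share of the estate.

Zubin: 48,000; Joris: 4,000; Tavita: 4,000; Cassia: 4,000; Jana: 12,000; Nkechi: 12,000; Oskar: 4,000; Florian: 4,000; Oren: 4,000

Zubin takes one-half of 96,000 = 48,000. The remaining 48,000 passes to the descendants.
The descendants' portion (48,000) is divided into 4 shares of 12,000: Jana and Nkechi each take 12,000; Sorcha's 12,000 share passes to Sorcha's issue; Ualani's 12,000 share passes to Ualani's issue.
Sorcha's share (12,000) is divided into 3 shares of 4,000: Joris, Tavita, and Cassia each take 4,000.
Ualani's share (12,000) is divided into 3 shares of 4,000: Oskar, Florian, and Oren each take 4,000.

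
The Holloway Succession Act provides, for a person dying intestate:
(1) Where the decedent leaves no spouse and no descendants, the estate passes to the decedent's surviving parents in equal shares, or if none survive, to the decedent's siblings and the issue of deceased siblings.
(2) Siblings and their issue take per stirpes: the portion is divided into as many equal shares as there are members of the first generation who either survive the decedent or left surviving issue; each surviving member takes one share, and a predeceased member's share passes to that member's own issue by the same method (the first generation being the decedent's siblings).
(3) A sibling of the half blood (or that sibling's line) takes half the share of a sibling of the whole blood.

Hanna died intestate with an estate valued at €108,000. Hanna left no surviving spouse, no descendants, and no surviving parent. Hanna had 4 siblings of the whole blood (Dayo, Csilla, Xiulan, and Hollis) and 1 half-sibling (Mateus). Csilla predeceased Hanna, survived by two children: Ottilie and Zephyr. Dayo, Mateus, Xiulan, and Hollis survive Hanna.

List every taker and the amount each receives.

Dayo: €24,000; Mateus: €12,000; Ottilie: €12,000; Zephyr: €12,000; Xiulan: €24,000; Hollis: €24,000

The entire €108,000 passes to the siblings and their issue.
Counting each half-blood sibling's line as half a unit, there are 9/2 units in €108,000, so one unit is €24,000. Whole-blood lines (Dayo, Csilla, Xiulan, and Hollis) take €24,000 each; half-blood lines (Mateus) take €12,000 each.
Csilla's share (€24,000) is divided into 2 shares of €12,000: Ottilie and Zephyr each take €12,000.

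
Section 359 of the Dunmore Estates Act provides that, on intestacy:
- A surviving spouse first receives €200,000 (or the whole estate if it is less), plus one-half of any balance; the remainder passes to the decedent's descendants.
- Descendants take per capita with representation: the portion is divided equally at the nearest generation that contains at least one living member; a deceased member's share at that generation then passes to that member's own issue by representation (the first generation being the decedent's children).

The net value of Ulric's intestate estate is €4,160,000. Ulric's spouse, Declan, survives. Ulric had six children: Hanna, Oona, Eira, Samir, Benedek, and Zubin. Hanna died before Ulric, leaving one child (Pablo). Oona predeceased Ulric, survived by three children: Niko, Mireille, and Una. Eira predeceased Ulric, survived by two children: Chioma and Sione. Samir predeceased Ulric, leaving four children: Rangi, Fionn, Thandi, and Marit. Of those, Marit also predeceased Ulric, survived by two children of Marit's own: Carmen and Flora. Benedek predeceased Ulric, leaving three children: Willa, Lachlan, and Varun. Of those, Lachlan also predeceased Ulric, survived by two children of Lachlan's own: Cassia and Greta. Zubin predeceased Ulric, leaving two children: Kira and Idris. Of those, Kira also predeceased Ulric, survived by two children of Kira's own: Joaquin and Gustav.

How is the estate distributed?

Declan first takes €200,000, leaving a balance of €3,960,000. Declan then takes one-half of the balance (€1,980,000), for a total of €2,180,000. The remaining €1,980,000 passes to the descendants.
No child survives, so the initial division is made at the grandchildren's generation.
The descendants' portion (€1,980,000) is divided into 15 shares of €132,000: Pablo, Niko, Mireille, Una, Chioma, Sione, Rangi, Fionn, Thandi, Willa, Varun, and Idris each take €132,000; Marit's €132,000 share passes to Marit's issue; Lachlan's €132,000 share passes to Lachlan's issue; Kira's €132,000 share passes to Kira's issue.
Marit's share (€132,000) is divided into 2 shares of €66,000: Carmen and Flora each take €66,000.
Lachlan's share (€132,000) is divided into 2 shares of €66,000: Cassia and Greta each take €66,000.
Kira's share (€132,000) is divided into 2 shares of €66,000: Joaquin and Gustav each take €66,000.

Declan: €2,180,000; Pablo: €132,000; Niko: €132,000; Mireille: €132,000; Una: €132,000; Chioma: €132,000; Sione: €132,000; Rangi: €132,000; Fionn: €132,000; Thandi: €132,000; Carmen: €66,000; Flora: €66,000; Willa: €132,000; Cassia: €66,000; Greta: €66,000; Varun: €132,000; Joaquin: €66,000; Gustav: €66,000; Idris: €132,000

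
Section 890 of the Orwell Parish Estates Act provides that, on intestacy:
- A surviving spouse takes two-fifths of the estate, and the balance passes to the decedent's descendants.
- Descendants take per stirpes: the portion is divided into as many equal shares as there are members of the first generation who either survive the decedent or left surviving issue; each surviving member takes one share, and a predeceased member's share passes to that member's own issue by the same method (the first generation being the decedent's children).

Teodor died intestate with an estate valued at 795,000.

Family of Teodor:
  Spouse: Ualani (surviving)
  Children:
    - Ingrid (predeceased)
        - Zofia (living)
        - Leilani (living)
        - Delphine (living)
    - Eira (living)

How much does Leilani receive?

Leilani receives 79,500.

Ualani takes two-fifths of 795,000 = 318,000. The remaining 477,000 passes to the descendants.
The descendants' portion (477,000) is divided into 2 shares of 238,500: Eira takes 238,500; Ingrid's 238,500 share passes to Ingrid's issue.
Ingrid's share (238,500) is divided into 3 shares of 79,500: Zofia, Leilani, and Delphine each take 79,500.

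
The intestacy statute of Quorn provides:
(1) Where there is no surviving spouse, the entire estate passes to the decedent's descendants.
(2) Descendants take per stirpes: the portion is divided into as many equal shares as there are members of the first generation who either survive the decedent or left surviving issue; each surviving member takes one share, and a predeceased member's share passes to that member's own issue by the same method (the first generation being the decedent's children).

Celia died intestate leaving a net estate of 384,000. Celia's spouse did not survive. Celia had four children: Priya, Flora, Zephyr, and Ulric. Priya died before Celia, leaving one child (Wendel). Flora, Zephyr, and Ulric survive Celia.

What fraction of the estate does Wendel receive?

Wendel receives 1/4 of the estate.

The entire 384,000 passes to the descendants.
That amount (384,000) is divided into 4 shares of 96,000: Flora, Zephyr, and Ulric each take 96,000; Priya's 96,000 share passes to Priya's issue.
Priya's share (96,000) passes entirely to Wendel.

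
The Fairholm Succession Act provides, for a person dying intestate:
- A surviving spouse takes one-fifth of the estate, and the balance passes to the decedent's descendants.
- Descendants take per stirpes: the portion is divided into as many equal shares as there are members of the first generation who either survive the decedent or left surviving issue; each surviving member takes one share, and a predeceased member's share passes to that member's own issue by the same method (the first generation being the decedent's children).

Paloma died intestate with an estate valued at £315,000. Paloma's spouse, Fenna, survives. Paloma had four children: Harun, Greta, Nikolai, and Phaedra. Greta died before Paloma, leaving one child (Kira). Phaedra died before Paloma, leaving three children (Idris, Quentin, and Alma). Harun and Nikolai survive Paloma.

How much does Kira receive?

Fenna takes one-fifth of £315,000 = £63,000. The remaining £252,000 passes to the descendants.
The descendants' portion (£252,000) is divided into 4 shares of £63,000: Harun and Nikolai each take £63,000; Greta's £63,000 share passes to Greta's issue; Phaedra's £63,000 share passes to Phaedra's issue.
Greta's share (£63,000) passes entirely to Kira.
Phaedra's share (£63,000) is divided into 3 shares of £21,000: Idris, Quentin, and Alma each take £21,000.

Kira receives £63,000.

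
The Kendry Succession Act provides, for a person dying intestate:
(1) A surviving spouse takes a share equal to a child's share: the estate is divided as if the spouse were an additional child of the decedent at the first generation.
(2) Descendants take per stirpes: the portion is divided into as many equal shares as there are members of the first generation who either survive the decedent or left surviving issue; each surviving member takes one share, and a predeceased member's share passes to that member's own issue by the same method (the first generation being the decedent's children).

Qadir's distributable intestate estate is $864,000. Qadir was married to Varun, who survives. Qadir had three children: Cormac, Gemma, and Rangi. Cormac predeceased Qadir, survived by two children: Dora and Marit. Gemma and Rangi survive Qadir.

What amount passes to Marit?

Marit receives $108,000.

The spouse counts as an additional share at the children's level, so there are 4 primary shares of $216,000. Varun takes one such share ($216,000).
The children's combined portion ($648,000) is divided into 3 shares of $216,000: Gemma and Rangi each take $216,000; Cormac's $216,000 share passes to Cormac's issue.
Cormac's share ($216,000) is divided into 2 shares of $108,000: Dora and Marit each take $108,000.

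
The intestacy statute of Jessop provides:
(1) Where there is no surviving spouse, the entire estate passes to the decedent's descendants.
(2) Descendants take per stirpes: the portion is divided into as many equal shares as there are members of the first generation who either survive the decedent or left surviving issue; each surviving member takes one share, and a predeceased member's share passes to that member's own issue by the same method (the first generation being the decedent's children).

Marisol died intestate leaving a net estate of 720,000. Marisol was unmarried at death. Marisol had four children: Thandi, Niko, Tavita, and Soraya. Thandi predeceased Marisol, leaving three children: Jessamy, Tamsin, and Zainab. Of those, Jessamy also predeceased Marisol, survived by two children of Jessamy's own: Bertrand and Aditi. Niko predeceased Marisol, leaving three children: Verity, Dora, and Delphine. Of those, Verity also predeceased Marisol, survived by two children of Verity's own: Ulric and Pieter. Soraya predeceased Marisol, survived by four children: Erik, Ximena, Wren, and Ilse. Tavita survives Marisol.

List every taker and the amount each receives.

Bertrand: 30,000; Aditi: 30,000; Tamsin: 60,000; Zainab: 60,000; Ulric: 30,000; Pieter: 30,000; Dora: 60,000; Delphine: 60,000; Tavita: 180,000; Erik: 45,000; Ximena: 45,000; Wren: 45,000; Ilse: 45,000

The entire 720,000 passes to the descendants.
That amount (720,000) is divided into 4 shares of 180,000: Tavita takes 180,000; Thandi's 180,000 share passes to Thandi's issue; Niko's 180,000 share passes to Niko's issue; Soraya's 180,000 share passes to Soraya's issue.
Thandi's share (180,000) is divided into 3 shares of 60,000: Tamsin and Zainab each take 60,000; Jessamy's 60,000 share passes to Jessamy's issue.
Jessamy's share (60,000) is divided into 2 shares of 30,000: Bertrand and Aditi each take 30,000.
Niko's share (180,000) is divided into 3 shares of 60,000: Dora and Delphine each take 60,000; Verity's 60,000 share passes to Verity's issue.
Verity's share (60,000) is divided into 2 shares of 30,000: Ulric and Pieter each take 30,000.
Soraya's share (180,000) is divided into 4 shares of 45,000: Erik, Ximena, Wren, and Ilse each take 45,000.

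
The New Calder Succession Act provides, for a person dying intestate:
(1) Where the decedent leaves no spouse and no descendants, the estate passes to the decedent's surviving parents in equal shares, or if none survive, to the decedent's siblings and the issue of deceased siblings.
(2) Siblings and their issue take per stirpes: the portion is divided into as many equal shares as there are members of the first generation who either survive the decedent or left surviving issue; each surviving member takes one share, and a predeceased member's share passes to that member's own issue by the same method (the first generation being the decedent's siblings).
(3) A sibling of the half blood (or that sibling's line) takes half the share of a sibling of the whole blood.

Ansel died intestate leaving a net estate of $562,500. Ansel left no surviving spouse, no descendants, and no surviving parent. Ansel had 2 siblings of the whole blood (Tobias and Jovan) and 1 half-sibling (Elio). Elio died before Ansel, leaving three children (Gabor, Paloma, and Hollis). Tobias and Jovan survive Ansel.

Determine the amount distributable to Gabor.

Gabor receives $37,500.

The entire $562,500 passes to the siblings and their issue.
Counting each half-blood sibling's line as half a unit, there are 5/2 units in $562,500, so one unit is $225,000. Whole-blood lines (Tobias and Jovan) take $225,000 each; half-blood lines (Elio) take $112,500 each.
Elio's share ($112,500) is divided into 3 shares of $37,500: Gabor, Paloma, and Hollis each take $37,500.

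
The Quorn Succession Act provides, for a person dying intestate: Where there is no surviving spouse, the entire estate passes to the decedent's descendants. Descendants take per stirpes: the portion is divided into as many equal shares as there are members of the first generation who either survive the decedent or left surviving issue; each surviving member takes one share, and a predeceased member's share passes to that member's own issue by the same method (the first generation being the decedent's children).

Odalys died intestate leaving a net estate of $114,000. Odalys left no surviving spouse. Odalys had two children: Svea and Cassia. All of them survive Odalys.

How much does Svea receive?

Svea receives $57,000.

The entire $114,000 passes to the descendants.
That amount ($114,000) is divided into 2 shares of $57,000: Svea and Cassia each take $57,000.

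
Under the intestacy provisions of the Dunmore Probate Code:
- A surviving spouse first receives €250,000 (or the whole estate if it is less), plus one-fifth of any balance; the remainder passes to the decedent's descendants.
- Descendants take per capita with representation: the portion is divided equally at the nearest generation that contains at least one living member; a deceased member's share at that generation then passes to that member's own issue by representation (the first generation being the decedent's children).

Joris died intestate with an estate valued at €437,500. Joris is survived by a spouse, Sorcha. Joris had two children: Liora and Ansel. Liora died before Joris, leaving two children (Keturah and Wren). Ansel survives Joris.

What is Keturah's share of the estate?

Keturah receives €37,500.

Sorcha first takes €250,000, leaving a balance of €187,500. Sorcha then takes one-fifth of the balance (€37,500), for a total of €287,500. The remaining €150,000 passes to the descendants.
The descendants' portion (€150,000) is divided into 2 shares of €75,000: Ansel takes €75,000; Liora's €75,000 share passes to Liora's issue.
Liora's share (€75,000) is divided into 2 shares of €37,500: Keturah and Wren each take €37,500.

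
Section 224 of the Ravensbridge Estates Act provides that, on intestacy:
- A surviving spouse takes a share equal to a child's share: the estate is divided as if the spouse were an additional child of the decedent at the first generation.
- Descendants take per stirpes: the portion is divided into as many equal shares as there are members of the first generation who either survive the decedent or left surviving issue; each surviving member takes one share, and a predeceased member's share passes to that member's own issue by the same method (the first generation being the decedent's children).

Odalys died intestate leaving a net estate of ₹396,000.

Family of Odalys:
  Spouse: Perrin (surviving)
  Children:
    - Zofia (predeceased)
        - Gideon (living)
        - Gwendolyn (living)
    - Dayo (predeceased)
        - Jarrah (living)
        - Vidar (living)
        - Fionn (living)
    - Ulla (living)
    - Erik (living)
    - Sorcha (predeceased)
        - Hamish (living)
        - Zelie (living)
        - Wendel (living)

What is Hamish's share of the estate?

The spouse counts as an additional share at the children's level, so there are 6 primary shares of ₹66,000. Perrin takes one such share (₹66,000).
The children's combined portion (₹330,000) is divided into 5 shares of ₹66,000: Ulla and Erik each take ₹66,000; Zofia's ₹66,000 share passes to Zofia's issue; Dayo's ₹66,000 share passes to Dayo's issue; Sorcha's ₹66,000 share passes to Sorcha's issue.
Zofia's share (₹66,000) is divided into 2 shares of ₹33,000: Gideon and Gwendolyn each take ₹33,000.
Dayo's share (₹66,000) is divided into 3 shares of ₹22,000: Jarrah, Vidar, and Fionn each take ₹22,000.
Sorcha's share (₹66,000) is divided into 3 shares of ₹22,000: Hamish, Zelie, and Wendel each take ₹22,000.

Hamish receives ₹22,000.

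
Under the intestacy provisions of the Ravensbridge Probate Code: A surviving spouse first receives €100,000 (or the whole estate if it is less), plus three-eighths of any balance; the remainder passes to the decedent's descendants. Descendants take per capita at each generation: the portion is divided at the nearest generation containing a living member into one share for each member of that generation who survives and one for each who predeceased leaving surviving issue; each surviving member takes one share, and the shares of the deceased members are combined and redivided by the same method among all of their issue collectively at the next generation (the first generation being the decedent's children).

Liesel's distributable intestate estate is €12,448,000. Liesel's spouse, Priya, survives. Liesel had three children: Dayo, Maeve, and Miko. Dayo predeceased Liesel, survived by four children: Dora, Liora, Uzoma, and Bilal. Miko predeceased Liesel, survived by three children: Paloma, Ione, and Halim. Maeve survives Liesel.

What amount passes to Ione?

Priya first takes €100,000, leaving a balance of €12,348,000. Priya then takes three-eighths of the balance (€4,630,500), for a total of €4,730,500. The remaining €7,717,500 passes to the descendants.
The descendants' portion (€7,717,500) is divided at the children's generation into 3 shares of €2,572,500. Maeve takes €2,572,500. The 2 shares of the deceased (Dayo and Miko) are combined into a pool of €5,145,000.
That pool (€5,145,000) is divided at the grandchildren's generation equally among Dora, Liora, Uzoma, Bilal, Paloma, Ione, and Halim: €735,000 each.

Ione receives €735,000.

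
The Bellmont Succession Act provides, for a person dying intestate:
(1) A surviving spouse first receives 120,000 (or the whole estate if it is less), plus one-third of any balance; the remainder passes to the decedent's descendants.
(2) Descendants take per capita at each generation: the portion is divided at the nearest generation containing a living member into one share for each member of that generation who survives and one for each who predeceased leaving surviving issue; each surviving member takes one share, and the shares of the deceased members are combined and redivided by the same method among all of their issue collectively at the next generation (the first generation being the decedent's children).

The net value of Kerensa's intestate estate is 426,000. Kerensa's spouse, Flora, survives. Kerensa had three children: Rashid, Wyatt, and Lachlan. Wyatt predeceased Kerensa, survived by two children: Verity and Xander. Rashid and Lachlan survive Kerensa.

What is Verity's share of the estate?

Flora first takes 120,000, leaving a balance of 306,000. Flora then takes one-third of the balance (102,000), for a total of 222,000. The remaining 204,000 passes to the descendants.
The descendants' portion (204,000) is divided at the children's generation into 3 shares of 68,000. Rashid and Lachlan each take 68,000. The remaining share for the deceased Wyatt (68,000) is carried to the next generation.
That pool (68,000) is divided at the grandchildren's generation equally among Verity and Xander: 34,000 each.

Verity receives 34,000.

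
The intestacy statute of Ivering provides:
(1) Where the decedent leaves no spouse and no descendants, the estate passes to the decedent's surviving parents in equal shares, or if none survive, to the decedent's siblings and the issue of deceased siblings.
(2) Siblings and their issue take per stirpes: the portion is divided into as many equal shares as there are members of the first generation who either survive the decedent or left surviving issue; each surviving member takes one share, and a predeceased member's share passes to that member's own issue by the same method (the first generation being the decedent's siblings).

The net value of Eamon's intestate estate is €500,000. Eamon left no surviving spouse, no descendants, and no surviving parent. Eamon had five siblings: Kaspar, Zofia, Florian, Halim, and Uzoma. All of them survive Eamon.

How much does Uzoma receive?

The entire €500,000 passes to the siblings and their issue.
That amount (€500,000) is divided into 5 shares of €100,000: Kaspar, Zofia, Florian, Halim, and Uzoma each take €100,000.

Uzoma receives €100,000.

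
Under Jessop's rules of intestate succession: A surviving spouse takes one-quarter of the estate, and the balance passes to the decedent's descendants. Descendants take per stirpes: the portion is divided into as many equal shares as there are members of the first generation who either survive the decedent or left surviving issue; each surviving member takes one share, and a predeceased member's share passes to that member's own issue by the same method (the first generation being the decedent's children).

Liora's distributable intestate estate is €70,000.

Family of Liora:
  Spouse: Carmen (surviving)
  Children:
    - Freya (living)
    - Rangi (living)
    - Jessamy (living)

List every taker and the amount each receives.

Carmen takes one-quarter of €70,000 = €17,500. The remaining €52,500 passes to the descendants.
The descendants' portion (€52,500) is divided into 3 shares of €17,500: Freya, Rangi, and Jessamy each take €17,500.

Carmen: €17,500; Freya: €17,500; Rangi: €17,500; Jessamy: €17,500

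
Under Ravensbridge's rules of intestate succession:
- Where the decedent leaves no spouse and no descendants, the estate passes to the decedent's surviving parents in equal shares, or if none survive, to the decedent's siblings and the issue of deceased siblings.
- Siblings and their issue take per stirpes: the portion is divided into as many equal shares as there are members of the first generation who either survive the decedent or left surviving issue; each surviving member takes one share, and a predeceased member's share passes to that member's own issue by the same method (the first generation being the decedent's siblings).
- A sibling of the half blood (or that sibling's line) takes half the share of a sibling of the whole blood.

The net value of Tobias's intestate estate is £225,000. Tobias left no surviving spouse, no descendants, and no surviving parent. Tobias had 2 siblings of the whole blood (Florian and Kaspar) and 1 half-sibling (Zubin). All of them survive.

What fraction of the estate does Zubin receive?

Zubin receives 1/5 of the estate.

The entire £225,000 passes to the siblings and their issue.
Counting each half-blood sibling's line as half a unit, there are 5/2 units in £225,000, so one unit is £90,000. Whole-blood lines (Florian and Kaspar) take £90,000 each; half-blood lines (Zubin) take £45,000 each.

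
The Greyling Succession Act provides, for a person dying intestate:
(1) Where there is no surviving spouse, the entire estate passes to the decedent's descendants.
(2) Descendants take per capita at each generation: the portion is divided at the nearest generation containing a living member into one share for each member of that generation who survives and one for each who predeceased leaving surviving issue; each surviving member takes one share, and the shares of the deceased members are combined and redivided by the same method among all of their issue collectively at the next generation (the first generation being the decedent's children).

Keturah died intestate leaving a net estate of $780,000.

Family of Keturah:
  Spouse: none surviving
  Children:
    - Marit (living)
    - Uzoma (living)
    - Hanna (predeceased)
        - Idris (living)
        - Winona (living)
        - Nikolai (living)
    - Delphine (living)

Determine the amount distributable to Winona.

Winona receives $65,000.

The entire $780,000 passes to the descendants.
That amount ($780,000) is divided at the children's generation into 4 shares of $195,000. Marit, Uzoma, and Delphine each take $195,000. The remaining share for the deceased Hanna ($195,000) is carried to the next generation.
That pool ($195,000) is divided at the grandchildren's generation equally among Idris, Winona, and Nikolai: $65,000 each.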